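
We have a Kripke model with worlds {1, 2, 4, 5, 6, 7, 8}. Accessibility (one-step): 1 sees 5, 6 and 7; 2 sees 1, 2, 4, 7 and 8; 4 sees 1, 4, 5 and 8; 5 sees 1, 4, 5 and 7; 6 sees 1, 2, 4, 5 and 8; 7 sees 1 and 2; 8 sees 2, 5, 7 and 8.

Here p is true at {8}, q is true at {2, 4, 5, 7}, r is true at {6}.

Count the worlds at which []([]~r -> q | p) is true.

6

1: successors {5, 6, 7}; []~r -> q | p there: 5:T, 6:F, 7:T. ✗
2: successors {1, 2, 4, 7, 8}; []~r -> q | p there: 1:T, 2:T, 4:T, 7:T, 8:T. ✓
4: successors {1, 4, 5, 8}; []~r -> q | p there: 1:T, 4:T, 5:T, 8:T. ✓
5: successors {1, 4, 5, 7}; []~r -> q | p there: 1:T, 4:T, 5:T, 7:T. ✓
6: successors {1, 2, 4, 5, 8}; []~r -> q | p there: 1:T, 2:T, 4:T, 5:T, 8:T. ✓
7: successors {1, 2}; []~r -> q | p there: 1:T, 2:T. ✓
8: successors {2, 5, 7, 8}; []~r -> q | p there: 2:T, 5:T, 7:T, 8:T. ✓
Satisfying worlds: {2, 4, 5, 6, 7, 8}.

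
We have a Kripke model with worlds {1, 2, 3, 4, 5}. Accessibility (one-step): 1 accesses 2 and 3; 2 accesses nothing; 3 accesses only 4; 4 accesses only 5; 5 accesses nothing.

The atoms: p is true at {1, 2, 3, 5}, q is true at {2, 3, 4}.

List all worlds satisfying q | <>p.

1: q is F, <>p is T. ✓
2: q is T, <>p is F. ✓
3: q is T, <>p is F. ✓
4: q is T, <>p is T. ✓
5: q is F, <>p is F. ✗

{1, 2, 3, 4}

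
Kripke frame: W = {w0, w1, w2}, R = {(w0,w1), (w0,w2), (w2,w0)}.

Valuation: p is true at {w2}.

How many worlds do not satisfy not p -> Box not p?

w0: not p is T, Box not p is F. ✗
w1: not p is T, Box not p is T. ✓
w2: not p is F, Box not p is T. ✓
Satisfying worlds: {w1, w2}.
So not p -> Box not p fails at the other 1 world.

1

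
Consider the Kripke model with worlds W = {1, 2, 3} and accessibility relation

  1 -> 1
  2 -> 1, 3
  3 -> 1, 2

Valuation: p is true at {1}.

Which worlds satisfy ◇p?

{1, 2, 3}

1: successors {1}; p there: 1:T. ✓
2: successors {1, 3}; p there: 1:T, 3:F. ✓
3: successors {1, 2}; p there: 1:T, 2:F. ✓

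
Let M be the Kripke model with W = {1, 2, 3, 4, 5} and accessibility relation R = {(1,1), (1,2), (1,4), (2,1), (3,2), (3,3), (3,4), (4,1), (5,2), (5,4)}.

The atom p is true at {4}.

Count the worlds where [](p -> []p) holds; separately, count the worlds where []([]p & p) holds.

For [](p -> []p):
1: successors {1, 2, 4}; p -> []p there: 1:T, 2:T, 4:F. ✗
2: successors {1}; p -> []p there: 1:T. ✓
3: successors {2, 3, 4}; p -> []p there: 2:T, 3:T, 4:F. ✗
4: successors {1}; p -> []p there: 1:T. ✓
5: successors {2, 4}; p -> []p there: 2:T, 4:F. ✗
— 2 worlds.
For []([]p & p):
1: successors {1, 2, 4}; []p & p there: 1:F, 2:F, 4:F. ✗
2: successors {1}; []p & p there: 1:F. ✗
3: successors {2, 3, 4}; []p & p there: 2:F, 3:F, 4:F. ✗
4: successors {1}; []p & p there: 1:F. ✗
5: successors {2, 4}; []p & p there: 2:F, 4:F. ✗
— 0 worlds.

2 and 0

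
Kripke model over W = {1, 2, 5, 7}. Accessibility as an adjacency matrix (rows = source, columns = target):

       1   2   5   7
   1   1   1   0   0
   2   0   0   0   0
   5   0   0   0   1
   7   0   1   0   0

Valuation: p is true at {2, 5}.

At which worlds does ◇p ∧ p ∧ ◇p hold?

∅

1: ◇p ∧ p is F, ◇p is T. ✗
2: ◇p ∧ p is F, ◇p is F. ✗
5: ◇p ∧ p is F, ◇p is F. ✗
7: ◇p ∧ p is F, ◇p is T. ✗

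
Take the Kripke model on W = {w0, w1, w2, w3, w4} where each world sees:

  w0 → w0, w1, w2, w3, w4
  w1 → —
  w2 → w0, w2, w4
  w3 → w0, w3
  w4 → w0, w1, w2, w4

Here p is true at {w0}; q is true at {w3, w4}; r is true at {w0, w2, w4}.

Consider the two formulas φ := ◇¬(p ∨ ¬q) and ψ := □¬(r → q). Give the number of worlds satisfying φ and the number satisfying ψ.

For ◇¬(p ∨ ¬q):
w0: successors {w0, w1, w2, w3, w4}; ¬(p ∨ ¬q) there: w0:F, w1:F, w2:F, w3:T, w4:T. ✓
w1: no successors, so ◇¬(p ∨ ¬q) fails. ✗
w2: successors {w0, w2, w4}; ¬(p ∨ ¬q) there: w0:F, w2:F, w4:T. ✓
w3: successors {w0, w3}; ¬(p ∨ ¬q) there: w0:F, w3:T. ✓
w4: successors {w0, w1, w2, w4}; ¬(p ∨ ¬q) there: w0:F, w1:F, w2:F, w4:T. ✓
— 4 worlds.
For □¬(r → q):
w0: successors {w0, w1, w2, w3, w4}; ¬(r → q) there: w0:T, w1:F, w2:T, w3:F, w4:F. ✗
w1: no successors, so □¬(r → q) holds vacuously. ✓
w2: successors {w0, w2, w4}; ¬(r → q) there: w0:T, w2:T, w4:F. ✗
w3: successors {w0, w3}; ¬(r → q) there: w0:T, w3:F. ✗
w4: successors {w0, w1, w2, w4}; ¬(r → q) there: w0:T, w1:F, w2:T, w4:F. ✗
— 1 world.

4 and 1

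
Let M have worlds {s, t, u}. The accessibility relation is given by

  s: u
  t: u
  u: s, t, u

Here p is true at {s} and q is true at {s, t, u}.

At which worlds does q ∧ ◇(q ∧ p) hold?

{u}

s: q is T, ◇(q ∧ p) is F. ✗
t: q is T, ◇(q ∧ p) is F. ✗
u: q is T, ◇(q ∧ p) is T. ✓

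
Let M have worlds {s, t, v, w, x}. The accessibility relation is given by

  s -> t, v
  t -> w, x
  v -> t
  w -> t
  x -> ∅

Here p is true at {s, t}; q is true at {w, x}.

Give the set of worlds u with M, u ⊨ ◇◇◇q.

{s, t}

s: successors {t, v}; ◇◇q there: t:F, v:T. ✓
t: successors {w, x}; ◇◇q there: w:T, x:F. ✓
v: successors {t}; ◇◇q there: t:F. ✗
w: successors {t}; ◇◇q there: t:F. ✗
x: no successors, so ◇◇◇q fails. ✗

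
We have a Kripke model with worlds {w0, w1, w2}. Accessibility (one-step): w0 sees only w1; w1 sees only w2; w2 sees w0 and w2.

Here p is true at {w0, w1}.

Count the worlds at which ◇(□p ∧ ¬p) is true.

0

w0: successors {w1}; □p ∧ ¬p there: w1:F. ✗
w1: successors {w2}; □p ∧ ¬p there: w2:F. ✗
w2: successors {w0, w2}; □p ∧ ¬p there: w0:F, w2:F. ✗
Satisfying worlds: ∅.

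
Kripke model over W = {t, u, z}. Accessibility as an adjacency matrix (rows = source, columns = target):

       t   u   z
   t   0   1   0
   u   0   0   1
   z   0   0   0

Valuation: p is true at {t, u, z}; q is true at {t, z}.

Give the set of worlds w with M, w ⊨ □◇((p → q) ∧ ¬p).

t: successors {u}; ◇((p → q) ∧ ¬p) there: u:F. ✗
u: successors {z}; ◇((p → q) ∧ ¬p) there: z:F. ✗
z: no successors, so □◇((p → q) ∧ ¬p) holds vacuously. ✓

{z}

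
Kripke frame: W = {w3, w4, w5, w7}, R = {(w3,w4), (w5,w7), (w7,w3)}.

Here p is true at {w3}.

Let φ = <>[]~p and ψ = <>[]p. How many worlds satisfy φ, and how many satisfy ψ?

For <>[]~p:
w3: successors {w4}; []~p there: w4:T. ✓
w4: no successors, so <>[]~p fails. ✗
w5: successors {w7}; []~p there: w7:F. ✗
w7: successors {w3}; []~p there: w3:T. ✓
— 2 worlds.
For <>[]p:
w3: successors {w4}; []p there: w4:T. ✓
w4: no successors, so <>[]p fails. ✗
w5: successors {w7}; []p there: w7:T. ✓
w7: successors {w3}; []p there: w3:F. ✗
— 2 worlds.

2 and 2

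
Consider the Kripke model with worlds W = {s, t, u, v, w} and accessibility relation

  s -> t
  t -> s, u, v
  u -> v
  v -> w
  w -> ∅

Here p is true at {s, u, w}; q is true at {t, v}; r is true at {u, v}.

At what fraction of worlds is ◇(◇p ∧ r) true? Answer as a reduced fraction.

s: successors {t}; ◇p ∧ r there: t:F. ✗
t: successors {s, u, v}; ◇p ∧ r there: s:F, u:F, v:T. ✓
u: successors {v}; ◇p ∧ r there: v:T. ✓
v: successors {w}; ◇p ∧ r there: w:F. ✗
w: no successors, so ◇(◇p ∧ r) fails. ✗
That's 2 of 5 worlds, so 2/5.

2/5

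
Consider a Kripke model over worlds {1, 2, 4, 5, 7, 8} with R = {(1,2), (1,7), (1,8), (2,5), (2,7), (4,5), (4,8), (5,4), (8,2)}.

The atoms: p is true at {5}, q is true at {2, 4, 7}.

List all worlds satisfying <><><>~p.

{1, 2, 4, 5, 8}

1: successors {2, 7, 8}; <><>~p there: 2:T, 7:F, 8:T. ✓
2: successors {5, 7}; <><>~p there: 5:T, 7:F. ✓
4: successors {5, 8}; <><>~p there: 5:T, 8:T. ✓
5: successors {4}; <><>~p there: 4:T. ✓
7: no successors, so <><><>~p fails. ✗
8: successors {2}; <><>~p there: 2:T. ✓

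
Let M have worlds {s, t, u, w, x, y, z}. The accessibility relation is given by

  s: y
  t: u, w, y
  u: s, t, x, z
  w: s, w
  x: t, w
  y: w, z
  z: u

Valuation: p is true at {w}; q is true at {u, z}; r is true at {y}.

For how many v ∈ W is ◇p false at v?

s: successors {y}; p there: y:F. ✗
t: successors {u, w, y}; p there: u:F, w:T, y:F. ✓
u: successors {s, t, x, z}; p there: s:F, t:F, x:F, z:F. ✗
w: successors {s, w}; p there: s:F, w:T. ✓
x: successors {t, w}; p there: t:F, w:T. ✓
y: successors {w, z}; p there: w:T, z:F. ✓
z: successors {u}; p there: u:F. ✗
Satisfying worlds: {t, w, x, y}.
So ◇p fails at the other 3 worlds.

3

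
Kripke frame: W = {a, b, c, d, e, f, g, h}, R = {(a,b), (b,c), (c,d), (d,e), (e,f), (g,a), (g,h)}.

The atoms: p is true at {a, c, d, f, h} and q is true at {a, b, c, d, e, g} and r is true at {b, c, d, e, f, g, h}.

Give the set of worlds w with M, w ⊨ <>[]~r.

{e, g}

a: successors {b}; []~r there: b:F. ✗
b: successors {c}; []~r there: c:F. ✗
c: successors {d}; []~r there: d:F. ✗
d: successors {e}; []~r there: e:F. ✗
e: successors {f}; []~r there: f:T. ✓
f: no successors, so <>[]~r fails. ✗
g: successors {a, h}; []~r there: a:F, h:T. ✓
h: no successors, so <>[]~r fails. ✗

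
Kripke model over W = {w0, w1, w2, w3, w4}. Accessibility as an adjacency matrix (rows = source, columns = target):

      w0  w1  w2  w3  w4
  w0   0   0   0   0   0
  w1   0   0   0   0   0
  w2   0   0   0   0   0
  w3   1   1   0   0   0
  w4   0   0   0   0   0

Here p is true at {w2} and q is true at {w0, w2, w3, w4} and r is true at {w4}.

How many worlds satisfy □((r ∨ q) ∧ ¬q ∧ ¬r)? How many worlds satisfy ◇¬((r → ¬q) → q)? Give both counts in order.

For □((r ∨ q) ∧ ¬q ∧ ¬r):
w0: no successors, so □((r ∨ q) ∧ ¬q ∧ ¬r) holds vacuously. ✓
w1: no successors, so □((r ∨ q) ∧ ¬q ∧ ¬r) holds vacuously. ✓
w2: no successors, so □((r ∨ q) ∧ ¬q ∧ ¬r) holds vacuously. ✓
w3: successors {w0, w1}; (r ∨ q) ∧ ¬q ∧ ¬r there: w0:F, w1:F. ✗
w4: no successors, so □((r ∨ q) ∧ ¬q ∧ ¬r) holds vacuously. ✓
— 4 worlds.
For ◇¬((r → ¬q) → q):
w0: no successors, so ◇¬((r → ¬q) → q) fails. ✗
w1: no successors, so ◇¬((r → ¬q) → q) fails. ✗
w2: no successors, so ◇¬((r → ¬q) → q) fails. ✗
w3: successors {w0, w1}; ¬((r → ¬q) → q) there: w0:F, w1:T. ✓
w4: no successors, so ◇¬((r → ¬q) → q) fails. ✗
— 1 world.

4 and 1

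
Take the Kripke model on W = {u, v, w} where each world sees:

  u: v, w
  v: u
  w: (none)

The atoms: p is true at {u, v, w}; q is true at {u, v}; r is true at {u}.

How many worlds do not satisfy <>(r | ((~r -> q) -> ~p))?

1

u: successors {v, w}; r | ((~r -> q) -> ~p) there: v:F, w:T. ✓
v: successors {u}; r | ((~r -> q) -> ~p) there: u:T. ✓
w: no successors, so <>(r | ((~r -> q) -> ~p)) fails. ✗
Satisfying worlds: {u, v}.
So <>(r | ((~r -> q) -> ~p)) fails at the other 1 world.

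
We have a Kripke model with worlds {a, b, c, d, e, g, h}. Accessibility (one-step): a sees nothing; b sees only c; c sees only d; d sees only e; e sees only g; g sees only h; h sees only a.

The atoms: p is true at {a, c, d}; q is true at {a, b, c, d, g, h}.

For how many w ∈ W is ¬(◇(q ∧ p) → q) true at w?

a: ◇(q ∧ p) → q is T. ✗
b: ◇(q ∧ p) → q is T. ✗
c: ◇(q ∧ p) → q is T. ✗
d: ◇(q ∧ p) → q is T. ✗
e: ◇(q ∧ p) → q is T. ✗
g: ◇(q ∧ p) → q is T. ✗
h: ◇(q ∧ p) → q is T. ✗
Satisfying worlds: ∅.

0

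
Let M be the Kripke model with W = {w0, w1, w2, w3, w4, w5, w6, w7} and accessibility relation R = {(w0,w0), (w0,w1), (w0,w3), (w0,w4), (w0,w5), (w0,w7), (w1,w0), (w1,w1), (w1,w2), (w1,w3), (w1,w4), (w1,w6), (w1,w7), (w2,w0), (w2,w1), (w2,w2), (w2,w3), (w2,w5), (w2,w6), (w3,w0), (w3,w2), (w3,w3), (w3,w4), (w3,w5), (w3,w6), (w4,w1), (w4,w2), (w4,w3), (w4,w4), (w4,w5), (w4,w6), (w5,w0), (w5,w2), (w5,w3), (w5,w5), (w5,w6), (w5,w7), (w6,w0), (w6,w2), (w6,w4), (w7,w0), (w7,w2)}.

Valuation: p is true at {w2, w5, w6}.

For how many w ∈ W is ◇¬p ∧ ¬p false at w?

w0: ◇¬p is T, ¬p is T. ✓
w1: ◇¬p is T, ¬p is T. ✓
w2: ◇¬p is T, ¬p is F. ✗
w3: ◇¬p is T, ¬p is T. ✓
w4: ◇¬p is T, ¬p is T. ✓
w5: ◇¬p is T, ¬p is F. ✗
w6: ◇¬p is T, ¬p is F. ✗
w7: ◇¬p is T, ¬p is T. ✓
Satisfying worlds: {w0, w1, w3, w4, w7}.
So ◇¬p ∧ ¬p fails at the other 3 worlds.

3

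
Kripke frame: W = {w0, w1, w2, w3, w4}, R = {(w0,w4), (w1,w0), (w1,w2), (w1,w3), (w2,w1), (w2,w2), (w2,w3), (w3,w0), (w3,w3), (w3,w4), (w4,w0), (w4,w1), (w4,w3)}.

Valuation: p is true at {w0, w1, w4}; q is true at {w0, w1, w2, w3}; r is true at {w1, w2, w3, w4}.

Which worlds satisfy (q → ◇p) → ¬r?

{w0}

w0: q → ◇p is T, ¬r is T. ✓
w1: q → ◇p is T, ¬r is F. ✗
w2: q → ◇p is T, ¬r is F. ✗
w3: q → ◇p is T, ¬r is F. ✗
w4: q → ◇p is T, ¬r is F. ✗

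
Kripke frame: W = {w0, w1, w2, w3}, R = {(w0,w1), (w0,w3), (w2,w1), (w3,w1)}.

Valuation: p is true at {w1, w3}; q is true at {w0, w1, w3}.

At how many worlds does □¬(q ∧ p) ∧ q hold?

1

w0: □¬(q ∧ p) is F, q is T. ✗
w1: □¬(q ∧ p) is T, q is T. ✓
w2: □¬(q ∧ p) is F, q is F. ✗
w3: □¬(q ∧ p) is F, q is T. ✗
Satisfying worlds: {w1}.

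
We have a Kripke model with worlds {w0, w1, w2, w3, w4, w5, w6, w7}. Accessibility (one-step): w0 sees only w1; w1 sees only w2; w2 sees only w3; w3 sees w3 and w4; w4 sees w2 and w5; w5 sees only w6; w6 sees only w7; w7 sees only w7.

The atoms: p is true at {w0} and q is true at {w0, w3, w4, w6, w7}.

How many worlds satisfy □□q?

w0: successors {w1}; □q there: w1:F. ✗
w1: successors {w2}; □q there: w2:T. ✓
w2: successors {w3}; □q there: w3:T. ✓
w3: successors {w3, w4}; □q there: w3:T, w4:F. ✗
w4: successors {w2, w5}; □q there: w2:T, w5:T. ✓
w5: successors {w6}; □q there: w6:T. ✓
w6: successors {w7}; □q there: w7:T. ✓
w7: successors {w7}; □q there: w7:T. ✓
Satisfying worlds: {w1, w2, w4, w5, w6, w7}.

6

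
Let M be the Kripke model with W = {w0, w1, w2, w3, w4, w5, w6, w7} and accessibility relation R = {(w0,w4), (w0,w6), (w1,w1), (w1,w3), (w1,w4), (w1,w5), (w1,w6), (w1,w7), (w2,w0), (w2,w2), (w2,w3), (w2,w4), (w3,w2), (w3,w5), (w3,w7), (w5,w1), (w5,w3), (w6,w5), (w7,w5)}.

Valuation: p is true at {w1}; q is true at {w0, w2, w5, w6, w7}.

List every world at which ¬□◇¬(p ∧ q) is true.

w0: □◇¬(p ∧ q) is F. ✓
w1: □◇¬(p ∧ q) is F. ✓
w2: □◇¬(p ∧ q) is F. ✓
w3: □◇¬(p ∧ q) is T. ✗
w4: □◇¬(p ∧ q) is T. ✗
w5: □◇¬(p ∧ q) is T. ✗
w6: □◇¬(p ∧ q) is T. ✗
w7: □◇¬(p ∧ q) is T. ✗

{w0, w1, w2}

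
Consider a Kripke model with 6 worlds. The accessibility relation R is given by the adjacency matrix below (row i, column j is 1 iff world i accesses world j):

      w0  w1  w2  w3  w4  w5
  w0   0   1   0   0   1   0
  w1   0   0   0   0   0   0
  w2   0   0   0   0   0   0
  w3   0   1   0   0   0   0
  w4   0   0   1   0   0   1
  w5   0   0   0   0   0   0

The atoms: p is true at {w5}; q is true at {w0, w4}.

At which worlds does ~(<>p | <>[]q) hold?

{w1, w2, w5}

w0: <>p | <>[]q is T. ✗
w1: <>p | <>[]q is F. ✓
w2: <>p | <>[]q is F. ✓
w3: <>p | <>[]q is T. ✗
w4: <>p | <>[]q is T. ✗
w5: <>p | <>[]q is F. ✓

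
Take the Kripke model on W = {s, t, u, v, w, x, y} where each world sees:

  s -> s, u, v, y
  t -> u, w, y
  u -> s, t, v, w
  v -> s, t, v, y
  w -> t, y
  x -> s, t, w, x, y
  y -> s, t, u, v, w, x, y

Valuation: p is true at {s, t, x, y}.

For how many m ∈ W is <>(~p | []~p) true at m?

s: successors {s, u, v, y}; ~p | []~p there: s:F, u:T, v:T, y:F. ✓
t: successors {u, w, y}; ~p | []~p there: u:T, w:T, y:F. ✓
u: successors {s, t, v, w}; ~p | []~p there: s:F, t:F, v:T, w:T. ✓
v: successors {s, t, v, y}; ~p | []~p there: s:F, t:F, v:T, y:F. ✓
w: successors {t, y}; ~p | []~p there: t:F, y:F. ✗
x: successors {s, t, w, x, y}; ~p | []~p there: s:F, t:F, w:T, x:F, y:F. ✓
y: successors {s, t, u, v, w, x, y}; ~p | []~p there: s:F, t:F, u:T, v:T, w:T, x:F, y:F. ✓
Satisfying worlds: {s, t, u, v, x, y}.

6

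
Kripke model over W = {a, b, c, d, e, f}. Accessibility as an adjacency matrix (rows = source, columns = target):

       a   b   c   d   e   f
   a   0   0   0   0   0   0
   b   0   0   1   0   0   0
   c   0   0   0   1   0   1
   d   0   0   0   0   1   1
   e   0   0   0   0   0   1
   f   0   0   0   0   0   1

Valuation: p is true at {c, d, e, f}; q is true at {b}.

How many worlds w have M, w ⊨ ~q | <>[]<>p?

a: ~q is T, <>[]<>p is F. ✓
b: ~q is F, <>[]<>p is T. ✓
c: ~q is T, <>[]<>p is T. ✓
d: ~q is T, <>[]<>p is T. ✓
e: ~q is T, <>[]<>p is T. ✓
f: ~q is T, <>[]<>p is T. ✓
Satisfying worlds: {a, b, c, d, e, f}.

6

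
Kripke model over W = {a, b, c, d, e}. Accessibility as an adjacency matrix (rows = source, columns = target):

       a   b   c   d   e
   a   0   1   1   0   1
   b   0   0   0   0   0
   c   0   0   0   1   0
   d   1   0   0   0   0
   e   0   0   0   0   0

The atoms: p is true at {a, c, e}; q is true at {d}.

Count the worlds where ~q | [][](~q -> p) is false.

a: ~q is T, [][](~q -> p) is T. ✓
b: ~q is T, [][](~q -> p) is T. ✓
c: ~q is T, [][](~q -> p) is T. ✓
d: ~q is F, [][](~q -> p) is F. ✗
e: ~q is T, [][](~q -> p) is T. ✓
Satisfying worlds: {a, b, c, e}.
So ~q | [][](~q -> p) fails at the other 1 world.

1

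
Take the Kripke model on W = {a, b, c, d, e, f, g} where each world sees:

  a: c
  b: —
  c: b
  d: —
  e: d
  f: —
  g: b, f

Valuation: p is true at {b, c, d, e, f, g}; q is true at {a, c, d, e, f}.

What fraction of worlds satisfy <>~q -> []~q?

a: <>~q is F, []~q is F. ✓
b: <>~q is F, []~q is T. ✓
c: <>~q is T, []~q is T. ✓
d: <>~q is F, []~q is T. ✓
e: <>~q is F, []~q is F. ✓
f: <>~q is F, []~q is T. ✓
g: <>~q is T, []~q is F. ✗
That's 6 of 7 worlds, so 6/7.

6/7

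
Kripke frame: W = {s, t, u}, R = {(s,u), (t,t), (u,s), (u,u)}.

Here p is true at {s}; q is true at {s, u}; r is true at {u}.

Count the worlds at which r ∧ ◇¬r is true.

1

s: r is F, ◇¬r is F. ✗
t: r is F, ◇¬r is T. ✗
u: r is T, ◇¬r is T. ✓
Satisfying worlds: {u}.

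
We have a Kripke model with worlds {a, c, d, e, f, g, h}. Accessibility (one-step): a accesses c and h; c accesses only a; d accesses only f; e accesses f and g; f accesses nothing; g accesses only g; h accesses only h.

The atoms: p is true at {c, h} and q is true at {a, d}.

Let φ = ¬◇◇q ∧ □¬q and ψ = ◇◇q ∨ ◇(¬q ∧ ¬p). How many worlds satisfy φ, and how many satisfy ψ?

5 and 4

For ¬◇◇q ∧ □¬q:
a: ¬◇◇q is F, □¬q is T. ✗
c: ¬◇◇q is T, □¬q is F. ✗
d: ¬◇◇q is T, □¬q is T. ✓
e: ¬◇◇q is T, □¬q is T. ✓
f: ¬◇◇q is T, □¬q is T. ✓
g: ¬◇◇q is T, □¬q is T. ✓
h: ¬◇◇q is T, □¬q is T. ✓
— 5 worlds.
For ◇◇q ∨ ◇(¬q ∧ ¬p):
a: ◇◇q is T, ◇(¬q ∧ ¬p) is F. ✓
c: ◇◇q is F, ◇(¬q ∧ ¬p) is F. ✗
d: ◇◇q is F, ◇(¬q ∧ ¬p) is T. ✓
e: ◇◇q is F, ◇(¬q ∧ ¬p) is T. ✓
f: ◇◇q is F, ◇(¬q ∧ ¬p) is F. ✗
g: ◇◇q is F, ◇(¬q ∧ ¬p) is T. ✓
h: ◇◇q is F, ◇(¬q ∧ ¬p) is F. ✗
— 4 worlds.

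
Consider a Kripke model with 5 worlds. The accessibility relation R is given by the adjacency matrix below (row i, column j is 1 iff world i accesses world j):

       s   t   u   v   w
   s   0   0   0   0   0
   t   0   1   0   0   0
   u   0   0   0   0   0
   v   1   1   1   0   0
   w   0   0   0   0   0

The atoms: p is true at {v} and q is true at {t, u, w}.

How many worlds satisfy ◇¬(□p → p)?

s: no successors, so ◇¬(□p → p) fails. ✗
t: successors {t}; ¬(□p → p) there: t:F. ✗
u: no successors, so ◇¬(□p → p) fails. ✗
v: successors {s, t, u}; ¬(□p → p) there: s:T, t:F, u:T. ✓
w: no successors, so ◇¬(□p → p) fails. ✗
Satisfying worlds: {v}.

1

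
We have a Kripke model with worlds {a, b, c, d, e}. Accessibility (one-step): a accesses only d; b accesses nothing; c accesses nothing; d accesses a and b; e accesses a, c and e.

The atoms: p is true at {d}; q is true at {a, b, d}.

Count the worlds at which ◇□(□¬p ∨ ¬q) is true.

2

a: successors {d}; □(□¬p ∨ ¬q) there: d:F. ✗
b: no successors, so ◇□(□¬p ∨ ¬q) fails. ✗
c: no successors, so ◇□(□¬p ∨ ¬q) fails. ✗
d: successors {a, b}; □(□¬p ∨ ¬q) there: a:T, b:T. ✓
e: successors {a, c, e}; □(□¬p ∨ ¬q) there: a:T, c:T, e:F. ✓
Satisfying worlds: {d, e}.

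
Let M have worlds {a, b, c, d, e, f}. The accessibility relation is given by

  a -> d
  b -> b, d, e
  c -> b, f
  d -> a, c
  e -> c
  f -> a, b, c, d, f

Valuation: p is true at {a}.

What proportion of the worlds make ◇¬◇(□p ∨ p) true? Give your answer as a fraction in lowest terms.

a: successors {d}; ¬◇(□p ∨ p) there: d:F. ✗
b: successors {b, d, e}; ¬◇(□p ∨ p) there: b:T, d:F, e:T. ✓
c: successors {b, f}; ¬◇(□p ∨ p) there: b:T, f:F. ✓
d: successors {a, c}; ¬◇(□p ∨ p) there: a:T, c:T. ✓
e: successors {c}; ¬◇(□p ∨ p) there: c:T. ✓
f: successors {a, b, c, d, f}; ¬◇(□p ∨ p) there: a:T, b:T, c:T, d:F, f:F. ✓
That's 5 of 6 worlds, so 5/6.

5/6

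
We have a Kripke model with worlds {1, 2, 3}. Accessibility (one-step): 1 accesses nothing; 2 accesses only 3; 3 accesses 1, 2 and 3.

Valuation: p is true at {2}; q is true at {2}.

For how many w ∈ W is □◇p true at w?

2

1: no successors, so □◇p holds vacuously. ✓
2: successors {3}; ◇p there: 3:T. ✓
3: successors {1, 2, 3}; ◇p there: 1:F, 2:F, 3:T. ✗
Satisfying worlds: {1, 2}.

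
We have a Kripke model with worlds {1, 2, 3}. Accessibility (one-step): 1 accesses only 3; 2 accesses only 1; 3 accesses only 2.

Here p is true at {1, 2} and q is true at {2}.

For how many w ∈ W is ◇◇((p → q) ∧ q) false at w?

1: successors {3}; ◇((p → q) ∧ q) there: 3:T. ✓
2: successors {1}; ◇((p → q) ∧ q) there: 1:F. ✗
3: successors {2}; ◇((p → q) ∧ q) there: 2:F. ✗
Satisfying worlds: {1}.
So ◇◇((p → q) ∧ q) fails at the other 2 worlds.

2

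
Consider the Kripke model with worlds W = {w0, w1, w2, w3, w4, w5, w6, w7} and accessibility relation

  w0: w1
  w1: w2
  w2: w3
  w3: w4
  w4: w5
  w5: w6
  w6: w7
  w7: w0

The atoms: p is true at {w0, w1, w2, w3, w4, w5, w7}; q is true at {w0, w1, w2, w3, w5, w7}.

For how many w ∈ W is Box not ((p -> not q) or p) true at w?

0

w0: successors {w1}; not ((p -> not q) or p) there: w1:F. ✗
w1: successors {w2}; not ((p -> not q) or p) there: w2:F. ✗
w2: successors {w3}; not ((p -> not q) or p) there: w3:F. ✗
w3: successors {w4}; not ((p -> not q) or p) there: w4:F. ✗
w4: successors {w5}; not ((p -> not q) or p) there: w5:F. ✗
w5: successors {w6}; not ((p -> not q) or p) there: w6:F. ✗
w6: successors {w7}; not ((p -> not q) or p) there: w7:F. ✗
w7: successors {w0}; not ((p -> not q) or p) there: w0:F. ✗
Satisfying worlds: ∅.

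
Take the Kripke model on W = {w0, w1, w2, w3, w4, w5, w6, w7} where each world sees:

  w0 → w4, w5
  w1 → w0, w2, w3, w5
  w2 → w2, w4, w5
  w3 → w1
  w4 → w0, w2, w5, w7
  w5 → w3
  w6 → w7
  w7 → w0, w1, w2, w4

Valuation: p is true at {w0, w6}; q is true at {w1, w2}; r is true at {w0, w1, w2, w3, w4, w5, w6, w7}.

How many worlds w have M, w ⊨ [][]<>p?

w0: successors {w4, w5}; []<>p there: w4:F, w5:F. ✗
w1: successors {w0, w2, w3, w5}; []<>p there: w0:F, w2:F, w3:T, w5:F. ✗
w2: successors {w2, w4, w5}; []<>p there: w2:F, w4:F, w5:F. ✗
w3: successors {w1}; []<>p there: w1:F. ✗
w4: successors {w0, w2, w5, w7}; []<>p there: w0:F, w2:F, w5:F, w7:F. ✗
w5: successors {w3}; []<>p there: w3:T. ✓
w6: successors {w7}; []<>p there: w7:F. ✗
w7: successors {w0, w1, w2, w4}; []<>p there: w0:F, w1:F, w2:F, w4:F. ✗
Satisfying worlds: {w5}.

1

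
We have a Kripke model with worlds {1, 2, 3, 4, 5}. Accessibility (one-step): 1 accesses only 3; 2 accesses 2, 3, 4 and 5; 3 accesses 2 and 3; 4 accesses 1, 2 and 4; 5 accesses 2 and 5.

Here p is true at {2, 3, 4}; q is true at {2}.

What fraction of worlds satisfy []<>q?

1: successors {3}; <>q there: 3:T. ✓
2: successors {2, 3, 4, 5}; <>q there: 2:T, 3:T, 4:T, 5:T. ✓
3: successors {2, 3}; <>q there: 2:T, 3:T. ✓
4: successors {1, 2, 4}; <>q there: 1:F, 2:T, 4:T. ✗
5: successors {2, 5}; <>q there: 2:T, 5:T. ✓
That's 4 of 5 worlds, so 4/5.

4/5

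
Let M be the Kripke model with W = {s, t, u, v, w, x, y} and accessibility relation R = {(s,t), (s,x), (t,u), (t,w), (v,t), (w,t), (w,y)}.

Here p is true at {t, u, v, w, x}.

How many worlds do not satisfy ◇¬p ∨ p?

2

s: ◇¬p is F, p is F. ✗
t: ◇¬p is F, p is T. ✓
u: ◇¬p is F, p is T. ✓
v: ◇¬p is F, p is T. ✓
w: ◇¬p is T, p is T. ✓
x: ◇¬p is F, p is T. ✓
y: ◇¬p is F, p is F. ✗
Satisfying worlds: {t, u, v, w, x}.
So ◇¬p ∨ p fails at the other 2 worlds.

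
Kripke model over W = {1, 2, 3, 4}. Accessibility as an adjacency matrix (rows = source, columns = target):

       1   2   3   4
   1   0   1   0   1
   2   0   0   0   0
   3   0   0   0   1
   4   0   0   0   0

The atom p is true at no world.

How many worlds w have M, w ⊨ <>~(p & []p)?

1: successors {2, 4}; ~(p & []p) there: 2:T, 4:T. ✓
2: no successors, so <>~(p & []p) fails. ✗
3: successors {4}; ~(p & []p) there: 4:T. ✓
4: no successors, so <>~(p & []p) fails. ✗
Satisfying worlds: {1, 3}.

2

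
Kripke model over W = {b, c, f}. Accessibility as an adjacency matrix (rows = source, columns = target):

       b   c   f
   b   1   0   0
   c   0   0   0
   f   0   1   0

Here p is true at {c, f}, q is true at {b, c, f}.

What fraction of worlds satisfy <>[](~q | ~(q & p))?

2/3

b: successors {b}; [](~q | ~(q & p)) there: b:T. ✓
c: no successors, so <>[](~q | ~(q & p)) fails. ✗
f: successors {c}; [](~q | ~(q & p)) there: c:T. ✓
That's 2 of 3 worlds, so 2/3.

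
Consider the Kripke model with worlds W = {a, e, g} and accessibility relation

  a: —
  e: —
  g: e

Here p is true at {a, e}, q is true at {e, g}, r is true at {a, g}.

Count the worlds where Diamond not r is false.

2

a: no successors, so Diamond not r fails. ✗
e: no successors, so Diamond not r fails. ✗
g: successors {e}; not r there: e:T. ✓
Satisfying worlds: {g}.
So Diamond not r fails at the other 2 worlds.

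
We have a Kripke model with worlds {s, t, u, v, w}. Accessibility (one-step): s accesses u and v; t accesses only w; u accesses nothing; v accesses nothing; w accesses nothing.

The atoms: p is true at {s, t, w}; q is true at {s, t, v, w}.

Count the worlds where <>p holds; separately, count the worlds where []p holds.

For <>p:
s: successors {u, v}; p there: u:F, v:F. ✗
t: successors {w}; p there: w:T. ✓
u: no successors, so <>p fails. ✗
v: no successors, so <>p fails. ✗
w: no successors, so <>p fails. ✗
— 1 world.
For []p:
s: successors {u, v}; p there: u:F, v:F. ✗
t: successors {w}; p there: w:T. ✓
u: no successors, so []p holds vacuously. ✓
v: no successors, so []p holds vacuously. ✓
w: no successors, so []p holds vacuously. ✓
— 4 worlds.

1 and 4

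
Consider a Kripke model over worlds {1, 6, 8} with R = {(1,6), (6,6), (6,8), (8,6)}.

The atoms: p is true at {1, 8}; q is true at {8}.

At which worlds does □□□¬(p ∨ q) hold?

1: successors {6}; □□¬(p ∨ q) there: 6:F. ✗
6: successors {6, 8}; □□¬(p ∨ q) there: 6:F, 8:F. ✗
8: successors {6}; □□¬(p ∨ q) there: 6:F. ✗

∅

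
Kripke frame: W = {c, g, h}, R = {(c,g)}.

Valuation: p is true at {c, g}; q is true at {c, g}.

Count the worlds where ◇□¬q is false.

2

c: successors {g}; □¬q there: g:T. ✓
g: no successors, so ◇□¬q fails. ✗
h: no successors, so ◇□¬q fails. ✗
Satisfying worlds: {c}.
So ◇□¬q fails at the other 2 worlds.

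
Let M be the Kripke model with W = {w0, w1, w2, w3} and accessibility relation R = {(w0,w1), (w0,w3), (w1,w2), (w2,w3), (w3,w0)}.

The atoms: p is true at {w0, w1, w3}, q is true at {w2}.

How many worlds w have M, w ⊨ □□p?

3

w0: successors {w1, w3}; □p there: w1:F, w3:T. ✗
w1: successors {w2}; □p there: w2:T. ✓
w2: successors {w3}; □p there: w3:T. ✓
w3: successors {w0}; □p there: w0:T. ✓
Satisfying worlds: {w1, w2, w3}.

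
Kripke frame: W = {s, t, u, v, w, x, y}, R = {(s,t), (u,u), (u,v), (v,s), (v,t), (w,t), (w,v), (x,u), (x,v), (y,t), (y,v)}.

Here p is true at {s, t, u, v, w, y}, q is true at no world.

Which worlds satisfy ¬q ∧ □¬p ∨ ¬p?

s: ¬q ∧ □¬p is F, ¬p is F. ✗
t: ¬q ∧ □¬p is T, ¬p is F. ✓
u: ¬q ∧ □¬p is F, ¬p is F. ✗
v: ¬q ∧ □¬p is F, ¬p is F. ✗
w: ¬q ∧ □¬p is F, ¬p is F. ✗
x: ¬q ∧ □¬p is F, ¬p is T. ✓
y: ¬q ∧ □¬p is F, ¬p is F. ✗

{t, x}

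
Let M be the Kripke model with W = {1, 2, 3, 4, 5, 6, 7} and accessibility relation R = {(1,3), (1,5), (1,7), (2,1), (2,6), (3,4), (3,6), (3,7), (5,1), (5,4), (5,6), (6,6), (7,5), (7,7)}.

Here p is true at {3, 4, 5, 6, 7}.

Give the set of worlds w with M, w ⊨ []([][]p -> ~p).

{4}

1: successors {3, 5, 7}; [][]p -> ~p there: 3:F, 5:F, 7:T. ✗
2: successors {1, 6}; [][]p -> ~p there: 1:T, 6:F. ✗
3: successors {4, 6, 7}; [][]p -> ~p there: 4:F, 6:F, 7:T. ✗
4: no successors, so []([][]p -> ~p) holds vacuously. ✓
5: successors {1, 4, 6}; [][]p -> ~p there: 1:T, 4:F, 6:F. ✗
6: successors {6}; [][]p -> ~p there: 6:F. ✗
7: successors {5, 7}; [][]p -> ~p there: 5:F, 7:T. ✗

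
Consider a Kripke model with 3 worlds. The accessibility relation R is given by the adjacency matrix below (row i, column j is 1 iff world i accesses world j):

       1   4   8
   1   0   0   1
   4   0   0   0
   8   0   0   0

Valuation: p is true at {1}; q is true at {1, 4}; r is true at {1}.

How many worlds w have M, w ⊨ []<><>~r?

1: successors {8}; <><>~r there: 8:F. ✗
4: no successors, so []<><>~r holds vacuously. ✓
8: no successors, so []<><>~r holds vacuously. ✓
Satisfying worlds: {4, 8}.

2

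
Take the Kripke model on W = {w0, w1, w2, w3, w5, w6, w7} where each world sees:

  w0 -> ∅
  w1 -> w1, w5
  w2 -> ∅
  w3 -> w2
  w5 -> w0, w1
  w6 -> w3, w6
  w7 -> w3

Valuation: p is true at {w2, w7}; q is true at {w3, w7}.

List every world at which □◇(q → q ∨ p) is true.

{w0, w1, w2, w6, w7}

w0: no successors, so □◇(q → q ∨ p) holds vacuously. ✓
w1: successors {w1, w5}; ◇(q → q ∨ p) there: w1:T, w5:T. ✓
w2: no successors, so □◇(q → q ∨ p) holds vacuously. ✓
w3: successors {w2}; ◇(q → q ∨ p) there: w2:F. ✗
w5: successors {w0, w1}; ◇(q → q ∨ p) there: w0:F, w1:T. ✗
w6: successors {w3, w6}; ◇(q → q ∨ p) there: w3:T, w6:T. ✓
w7: successors {w3}; ◇(q → q ∨ p) there: w3:T. ✓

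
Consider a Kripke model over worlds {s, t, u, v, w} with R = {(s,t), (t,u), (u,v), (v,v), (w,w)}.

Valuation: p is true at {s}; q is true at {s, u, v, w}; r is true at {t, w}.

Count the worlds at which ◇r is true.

2

s: successors {t}; r there: t:T. ✓
t: successors {u}; r there: u:F. ✗
u: successors {v}; r there: v:F. ✗
v: successors {v}; r there: v:F. ✗
w: successors {w}; r there: w:T. ✓
Satisfying worlds: {s, w}.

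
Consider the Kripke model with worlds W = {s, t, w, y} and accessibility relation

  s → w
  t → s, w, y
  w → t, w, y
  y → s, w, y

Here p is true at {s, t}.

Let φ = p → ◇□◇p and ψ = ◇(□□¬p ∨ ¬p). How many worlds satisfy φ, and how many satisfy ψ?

4 and 4

For p → ◇□◇p:
s: p is T, ◇□◇p is T. ✓
t: p is T, ◇□◇p is T. ✓
w: p is F, ◇□◇p is T. ✓
y: p is F, ◇□◇p is T. ✓
— 4 worlds.
For ◇(□□¬p ∨ ¬p):
s: successors {w}; □□¬p ∨ ¬p there: w:T. ✓
t: successors {s, w, y}; □□¬p ∨ ¬p there: s:F, w:T, y:T. ✓
w: successors {t, w, y}; □□¬p ∨ ¬p there: t:F, w:T, y:T. ✓
y: successors {s, w, y}; □□¬p ∨ ¬p there: s:F, w:T, y:T. ✓
— 4 worlds.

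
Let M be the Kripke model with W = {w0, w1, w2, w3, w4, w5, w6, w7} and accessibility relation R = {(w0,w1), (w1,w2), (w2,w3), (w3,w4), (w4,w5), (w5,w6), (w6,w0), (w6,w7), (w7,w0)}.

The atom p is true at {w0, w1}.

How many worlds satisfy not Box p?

6

w0: Box p is T. ✗
w1: Box p is F. ✓
w2: Box p is F. ✓
w3: Box p is F. ✓
w4: Box p is F. ✓
w5: Box p is F. ✓
w6: Box p is F. ✓
w7: Box p is T. ✗
Satisfying worlds: {w1, w2, w3, w4, w5, w6}.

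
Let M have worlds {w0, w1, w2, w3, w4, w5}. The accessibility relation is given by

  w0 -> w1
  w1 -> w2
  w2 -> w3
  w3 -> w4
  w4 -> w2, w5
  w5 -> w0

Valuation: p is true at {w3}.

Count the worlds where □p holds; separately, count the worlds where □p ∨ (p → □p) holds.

For □p:
w0: successors {w1}; p there: w1:F. ✗
w1: successors {w2}; p there: w2:F. ✗
w2: successors {w3}; p there: w3:T. ✓
w3: successors {w4}; p there: w4:F. ✗
w4: successors {w2, w5}; p there: w2:F, w5:F. ✗
w5: successors {w0}; p there: w0:F. ✗
— 1 world.
For □p ∨ (p → □p):
w0: □p is F, p → □p is T. ✓
w1: □p is F, p → □p is T. ✓
w2: □p is T, p → □p is T. ✓
w3: □p is F, p → □p is F. ✗
w4: □p is F, p → □p is T. ✓
w5: □p is F, p → □p is T. ✓
— 5 worlds.

1 and 5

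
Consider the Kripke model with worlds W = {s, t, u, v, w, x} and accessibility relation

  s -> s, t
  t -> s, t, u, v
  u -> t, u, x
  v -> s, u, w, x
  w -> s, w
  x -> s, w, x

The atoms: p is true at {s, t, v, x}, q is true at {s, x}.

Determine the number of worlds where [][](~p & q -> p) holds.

s: successors {s, t}; [](~p & q -> p) there: s:T, t:T. ✓
t: successors {s, t, u, v}; [](~p & q -> p) there: s:T, t:T, u:T, v:T. ✓
u: successors {t, u, x}; [](~p & q -> p) there: t:T, u:T, x:T. ✓
v: successors {s, u, w, x}; [](~p & q -> p) there: s:T, u:T, w:T, x:T. ✓
w: successors {s, w}; [](~p & q -> p) there: s:T, w:T. ✓
x: successors {s, w, x}; [](~p & q -> p) there: s:T, w:T, x:T. ✓
Satisfying worlds: {s, t, u, v, w, x}.

6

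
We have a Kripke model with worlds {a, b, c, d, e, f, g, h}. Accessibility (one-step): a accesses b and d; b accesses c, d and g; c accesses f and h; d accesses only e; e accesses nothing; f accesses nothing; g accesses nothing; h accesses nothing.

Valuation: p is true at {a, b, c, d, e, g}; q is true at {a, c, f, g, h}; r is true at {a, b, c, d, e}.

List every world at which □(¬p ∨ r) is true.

a: successors {b, d}; ¬p ∨ r there: b:T, d:T. ✓
b: successors {c, d, g}; ¬p ∨ r there: c:T, d:T, g:F. ✗
c: successors {f, h}; ¬p ∨ r there: f:T, h:T. ✓
d: successors {e}; ¬p ∨ r there: e:T. ✓
e: no successors, so □(¬p ∨ r) holds vacuously. ✓
f: no successors, so □(¬p ∨ r) holds vacuously. ✓
g: no successors, so □(¬p ∨ r) holds vacuously. ✓
h: no successors, so □(¬p ∨ r) holds vacuously. ✓

{a, c, d, e, f, g, h}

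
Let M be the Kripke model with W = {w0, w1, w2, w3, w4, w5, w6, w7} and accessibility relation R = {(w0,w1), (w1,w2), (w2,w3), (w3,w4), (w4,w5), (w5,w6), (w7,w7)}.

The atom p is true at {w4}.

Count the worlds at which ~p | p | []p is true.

w0: ~p is T, p | []p is F. ✓
w1: ~p is T, p | []p is F. ✓
w2: ~p is T, p | []p is F. ✓
w3: ~p is T, p | []p is T. ✓
w4: ~p is F, p | []p is T. ✓
w5: ~p is T, p | []p is F. ✓
w6: ~p is T, p | []p is T. ✓
w7: ~p is T, p | []p is F. ✓
Satisfying worlds: {w0, w1, w2, w3, w4, w5, w6, w7}.

8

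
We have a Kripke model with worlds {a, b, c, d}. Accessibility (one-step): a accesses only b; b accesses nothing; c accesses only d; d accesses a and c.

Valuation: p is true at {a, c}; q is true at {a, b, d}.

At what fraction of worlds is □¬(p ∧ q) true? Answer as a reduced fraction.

3/4

a: successors {b}; ¬(p ∧ q) there: b:T. ✓
b: no successors, so □¬(p ∧ q) holds vacuously. ✓
c: successors {d}; ¬(p ∧ q) there: d:T. ✓
d: successors {a, c}; ¬(p ∧ q) there: a:F, c:T. ✗
That's 3 of 4 worlds, so 3/4.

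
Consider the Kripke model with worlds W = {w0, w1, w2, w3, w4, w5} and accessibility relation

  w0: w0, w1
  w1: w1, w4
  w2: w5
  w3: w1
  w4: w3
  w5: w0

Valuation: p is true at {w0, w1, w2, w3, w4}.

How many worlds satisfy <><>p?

6

w0: successors {w0, w1}; <>p there: w0:T, w1:T. ✓
w1: successors {w1, w4}; <>p there: w1:T, w4:T. ✓
w2: successors {w5}; <>p there: w5:T. ✓
w3: successors {w1}; <>p there: w1:T. ✓
w4: successors {w3}; <>p there: w3:T. ✓
w5: successors {w0}; <>p there: w0:T. ✓
Satisfying worlds: {w0, w1, w2, w3, w4, w5}.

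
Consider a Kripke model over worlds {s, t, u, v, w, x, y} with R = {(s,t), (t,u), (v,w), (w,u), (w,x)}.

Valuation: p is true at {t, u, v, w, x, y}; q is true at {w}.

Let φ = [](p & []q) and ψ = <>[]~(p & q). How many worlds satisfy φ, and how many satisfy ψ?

For [](p & []q):
s: successors {t}; p & []q there: t:F. ✗
t: successors {u}; p & []q there: u:T. ✓
u: no successors, so [](p & []q) holds vacuously. ✓
v: successors {w}; p & []q there: w:F. ✗
w: successors {u, x}; p & []q there: u:T, x:T. ✓
x: no successors, so [](p & []q) holds vacuously. ✓
y: no successors, so [](p & []q) holds vacuously. ✓
— 5 worlds.
For <>[]~(p & q):
s: successors {t}; []~(p & q) there: t:T. ✓
t: successors {u}; []~(p & q) there: u:T. ✓
u: no successors, so <>[]~(p & q) fails. ✗
v: successors {w}; []~(p & q) there: w:T. ✓
w: successors {u, x}; []~(p & q) there: u:T, x:T. ✓
x: no successors, so <>[]~(p & q) fails. ✗
y: no successors, so <>[]~(p & q) fails. ✗
— 4 worlds.

5 and 4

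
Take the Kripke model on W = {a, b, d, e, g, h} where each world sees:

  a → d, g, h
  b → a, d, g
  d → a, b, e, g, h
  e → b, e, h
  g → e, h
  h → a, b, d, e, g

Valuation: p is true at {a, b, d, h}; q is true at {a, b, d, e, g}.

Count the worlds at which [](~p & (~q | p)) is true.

0

a: successors {d, g, h}; ~p & (~q | p) there: d:F, g:F, h:F. ✗
b: successors {a, d, g}; ~p & (~q | p) there: a:F, d:F, g:F. ✗
d: successors {a, b, e, g, h}; ~p & (~q | p) there: a:F, b:F, e:F, g:F, h:F. ✗
e: successors {b, e, h}; ~p & (~q | p) there: b:F, e:F, h:F. ✗
g: successors {e, h}; ~p & (~q | p) there: e:F, h:F. ✗
h: successors {a, b, d, e, g}; ~p & (~q | p) there: a:F, b:F, d:F, e:F, g:F. ✗
Satisfying worlds: ∅.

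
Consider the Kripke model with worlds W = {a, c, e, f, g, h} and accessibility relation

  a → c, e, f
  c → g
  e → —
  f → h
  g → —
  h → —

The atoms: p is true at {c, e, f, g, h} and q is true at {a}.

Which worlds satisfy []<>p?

{e, g, h}

a: successors {c, e, f}; <>p there: c:T, e:F, f:T. ✗
c: successors {g}; <>p there: g:F. ✗
e: no successors, so []<>p holds vacuously. ✓
f: successors {h}; <>p there: h:F. ✗
g: no successors, so []<>p holds vacuously. ✓
h: no successors, so []<>p holds vacuously. ✓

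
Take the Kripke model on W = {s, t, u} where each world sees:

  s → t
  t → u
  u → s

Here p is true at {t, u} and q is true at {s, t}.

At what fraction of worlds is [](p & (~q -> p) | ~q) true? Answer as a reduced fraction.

s: successors {t}; p & (~q -> p) | ~q there: t:T. ✓
t: successors {u}; p & (~q -> p) | ~q there: u:T. ✓
u: successors {s}; p & (~q -> p) | ~q there: s:F. ✗
That's 2 of 3 worlds, so 2/3.

2/3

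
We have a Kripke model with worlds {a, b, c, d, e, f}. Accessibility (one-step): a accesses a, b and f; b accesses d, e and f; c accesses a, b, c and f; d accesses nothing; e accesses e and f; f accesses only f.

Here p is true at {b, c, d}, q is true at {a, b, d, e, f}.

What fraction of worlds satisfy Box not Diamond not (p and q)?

1/6

a: successors {a, b, f}; not Diamond not (p and q) there: a:F, b:F, f:F. ✗
b: successors {d, e, f}; not Diamond not (p and q) there: d:T, e:F, f:F. ✗
c: successors {a, b, c, f}; not Diamond not (p and q) there: a:F, b:F, c:F, f:F. ✗
d: no successors, so Box not Diamond not (p and q) holds vacuously. ✓
e: successors {e, f}; not Diamond not (p and q) there: e:F, f:F. ✗
f: successors {f}; not Diamond not (p and q) there: f:F. ✗
That's 1 of 6 worlds, so 1/6.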